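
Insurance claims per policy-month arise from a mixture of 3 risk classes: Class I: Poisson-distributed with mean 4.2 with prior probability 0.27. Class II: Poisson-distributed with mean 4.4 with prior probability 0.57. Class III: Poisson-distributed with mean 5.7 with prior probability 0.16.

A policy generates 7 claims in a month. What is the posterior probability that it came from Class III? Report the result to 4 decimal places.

Posterior ∝ prior × likelihood, so P(k | x) ∝ π_k f_k(x); normalise over all components.
Evaluate each component's likelihood at the observed value:
  L_I = e^(−4.2)·4.2^7/7! = 0.0685927
  L_II = e^(−4.4)·4.4^7/7! = 0.0777754
  L_III = e^(−5.7)·5.7^7/7! = 0.129782
Prior × likelihood for each component:
  π_I·L_I = 0.27 × 0.0685927 = 0.01852
  π_II·L_II = 0.57 × 0.0777754 = 0.044332
  π_III·L_III = 0.16 × 0.129782 = 0.0207651
Marginal: 0.01852 + 0.044332 + 0.0207651 = 0.0836172
Responsibility of Class III: 0.0207651 / 0.0836172 ≈ 0.2483

0.2483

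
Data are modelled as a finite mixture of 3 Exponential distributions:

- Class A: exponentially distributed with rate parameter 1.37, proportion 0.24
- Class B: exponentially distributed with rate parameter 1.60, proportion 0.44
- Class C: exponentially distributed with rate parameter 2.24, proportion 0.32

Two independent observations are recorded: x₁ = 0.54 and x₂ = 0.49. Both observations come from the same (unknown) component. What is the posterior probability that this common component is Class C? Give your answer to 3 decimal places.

Apply Bayes' rule: the posterior for each component is proportional to its prior times its likelihood at x.
Since both observations come from the same component, the likelihood for component k is f_k(x₁)·f_k(x₂).
  p_A = [0.653777] × [0.70013] = 0.457729
  p_B = [0.674357] × [0.730522] = 0.492632
  p_C = [0.668229] × [0.747423] = 0.49945
Multiply by the mixture weights:
  π_A·p_A = 0.24 × 0.457729 = 0.109855
  π_B·p_B = 0.44 × 0.492632 = 0.216758
  π_C·p_C = 0.32 × 0.49945 = 0.159824
Sum: 0.109855 + 0.216758 + 0.159824 = 0.486437
P(Class C | x₁, x₂) ≈ 0.329

0.329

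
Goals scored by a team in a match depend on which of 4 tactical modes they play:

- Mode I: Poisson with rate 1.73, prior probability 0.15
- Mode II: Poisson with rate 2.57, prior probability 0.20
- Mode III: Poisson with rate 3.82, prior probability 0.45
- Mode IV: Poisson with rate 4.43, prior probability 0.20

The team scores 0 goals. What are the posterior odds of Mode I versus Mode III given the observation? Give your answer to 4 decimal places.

2.6950

The posterior odds equal the prior odds times the likelihood ratio: (π_i/π_j)·(f_i(x)/f_j(x)).
Poisson probabilities:
  p_I = e^(−1.73)·1.73^0/0! = 0.177284
  p_II = e^(−2.57)·2.57^0/0! = 0.0765355
  p_III = e^(−3.82)·3.82^0/0! = 0.0219278
  p_IV = e^(−4.43)·4.43^0/0! = 0.0119145
Posterior odds = (π_I·p_I) / (π_III·p_III) = (0.15·0.177284) / (0.45·0.0219278) = 0.0265927 / 0.00986751 ≈ 2.6950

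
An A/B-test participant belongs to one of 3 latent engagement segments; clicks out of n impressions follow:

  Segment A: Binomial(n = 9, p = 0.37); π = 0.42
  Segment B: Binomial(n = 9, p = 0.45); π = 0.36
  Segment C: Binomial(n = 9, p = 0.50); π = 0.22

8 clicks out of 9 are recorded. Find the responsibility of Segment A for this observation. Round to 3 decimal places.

0.109

The responsibility of component k is P(Z=k) f_k(x) divided by Σ_j P(Z=j) f_j(x).
Binomial probabilities:
  f_A = C(9,8)·0.37^8·0.63^1 = 9·0.000351248·0.63 = 0.00199158
  f_B = C(9,8)·0.45^8·0.55^1 = 9·0.00168151·0.55 = 0.00832349
  f_C = C(9,8)·0.50^8·0.50^1 = 9·0.00390625·0.5 = 0.0175781
Multiply by the mixture weights:
  P(Z=A)·f_A = 0.42 × 0.00199158 = 0.000836462
  P(Z=B)·f_B = 0.36 × 0.00832349 = 0.00299646
  P(Z=C)·f_C = 0.22 × 0.0175781 = 0.00386719
Normaliser: 0.000836462 + 0.00299646 + 0.00386719 = 0.0077001
P(Segment A | data) = 0.000836462 / 0.0077001 ≈ 0.109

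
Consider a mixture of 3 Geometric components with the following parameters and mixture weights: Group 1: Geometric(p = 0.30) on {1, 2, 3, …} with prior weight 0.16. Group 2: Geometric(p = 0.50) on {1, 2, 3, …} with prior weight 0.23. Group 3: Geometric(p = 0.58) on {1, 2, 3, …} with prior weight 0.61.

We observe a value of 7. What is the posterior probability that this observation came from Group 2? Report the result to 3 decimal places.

0.191

Posterior ∝ prior × likelihood, so P(k | x) ∝ w_k f_k(x); normalise over all components.
Evaluate each component's likelihood at the observed value:
  p_1 = 0.0352947
  p_2 = 0.0078125
  p_3 = 0.00318364
Prior × likelihood for each component:
  w_1·p_1 = 0.16 × 0.0352947 = 0.00564715
  w_2·p_2 = 0.23 × 0.0078125 = 0.00179688
  w_3·p_3 = 0.61 × 0.00318364 = 0.00194202
Denominator: 0.00564715 + 0.00179688 + 0.00194202 = 0.00938605
P(Group 2 | 7) ≈ 0.191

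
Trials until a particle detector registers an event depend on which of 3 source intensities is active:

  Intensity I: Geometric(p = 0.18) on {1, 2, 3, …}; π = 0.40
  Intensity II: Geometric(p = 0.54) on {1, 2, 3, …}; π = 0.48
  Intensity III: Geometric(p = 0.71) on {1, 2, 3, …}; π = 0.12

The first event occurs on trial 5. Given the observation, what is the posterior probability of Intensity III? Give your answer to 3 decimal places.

P(component k | x) = P(Z=k)·f_k(x) / marginal(x), where marginal(x) = Σ_j P(Z=j)·f_j(x).
Evaluate each component's likelihood at the observed value:
  f_I = 0.0813819
  f_II = 0.0241783
  f_III = 0.0050217
Prior × likelihood for each component:
  P(Z=I)·f_I = 0.40 × 0.0813819 = 0.0325528
  P(Z=II)·f_II = 0.48 × 0.0241783 = 0.0116056
  P(Z=III)·f_III = 0.12 × 0.0050217 = 0.000602603
Normaliser: 0.0325528 + 0.0116056 + 0.000602603 = 0.0447609
So the posterior for Intensity III is 0.000602603 / 0.0447609 ≈ 0.013.

0.013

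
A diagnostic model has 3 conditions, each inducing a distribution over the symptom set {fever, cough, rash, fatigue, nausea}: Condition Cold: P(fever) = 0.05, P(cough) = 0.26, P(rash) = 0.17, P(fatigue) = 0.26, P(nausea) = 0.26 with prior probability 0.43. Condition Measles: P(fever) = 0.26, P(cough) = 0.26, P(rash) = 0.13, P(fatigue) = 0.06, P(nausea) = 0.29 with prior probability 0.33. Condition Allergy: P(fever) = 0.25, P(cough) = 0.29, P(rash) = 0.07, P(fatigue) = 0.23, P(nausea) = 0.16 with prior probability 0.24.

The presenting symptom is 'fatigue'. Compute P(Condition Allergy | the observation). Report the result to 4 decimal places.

The responsibility of component k is w_k f_k(x) divided by Σ_j w_j f_j(x).
Evaluate each component's likelihood at the observed value:
  L_Cold = 0.26
  L_Measles = 0.06
  L_Allergy = 0.23
Unnormalised posteriors:
  w_Cold·L_Cold = 0.43 × 0.26 = 0.1118
  w_Measles·L_Measles = 0.33 × 0.06 = 0.0198
  w_Allergy·L_Allergy = 0.24 × 0.23 = 0.0552
Denominator: 0.1118 + 0.0198 + 0.0552 = 0.1868
P(Condition Allergy | 'fatigue') = 0.0552 / 0.1868 ≈ 0.2955

0.2955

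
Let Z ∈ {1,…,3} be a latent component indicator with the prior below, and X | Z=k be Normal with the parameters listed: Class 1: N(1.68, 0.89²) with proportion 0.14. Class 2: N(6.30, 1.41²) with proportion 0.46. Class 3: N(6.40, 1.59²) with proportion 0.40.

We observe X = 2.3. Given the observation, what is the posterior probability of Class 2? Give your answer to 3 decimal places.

0.042

By Bayes' theorem, P(k | x) = w_k f_k(x) / Σ_j w_j f_j(x).
Normal densities:
  f_1 = (1/(0.89·√(2π)))·exp(−(2.3−1.68)²/(2·0.89²)) = 0.448250·exp(-0.24265) = 0.351674
  f_2 = (1/(1.41·√(2π)))·exp(−(2.3−6.30)²/(2·1.41²)) = 0.282938·exp(-4.02394) = 0.00505959
  f_3 = (1/(1.59·√(2π)))·exp(−(2.3−6.40)²/(2·1.59²)) = 0.250907·exp(-3.32463) = 0.00902909
Multiply by the mixture weights:
  w_1·f_1 = 0.14 × 0.351674 = 0.0492344
  w_2·f_2 = 0.46 × 0.00505959 = 0.00232741
  w_3·f_3 = 0.40 × 0.00902909 = 0.00361164
Denominator: 0.0492344 + 0.00232741 + 0.00361164 = 0.0551734
Responsibility of Class 2: 0.00232741 / 0.0551734 ≈ 0.042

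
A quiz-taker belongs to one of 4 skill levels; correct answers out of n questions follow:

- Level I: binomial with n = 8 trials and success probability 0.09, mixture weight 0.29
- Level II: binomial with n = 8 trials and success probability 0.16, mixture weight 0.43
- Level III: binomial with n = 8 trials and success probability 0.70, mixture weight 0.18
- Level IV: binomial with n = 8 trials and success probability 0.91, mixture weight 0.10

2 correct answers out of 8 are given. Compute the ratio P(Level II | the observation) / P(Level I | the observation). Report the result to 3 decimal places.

2.899

Only the two components matter; the odds are (π_i f_i(x)) / (π_j f_j(x)).
Component likelihoods at x = 2 correct answers out of 8:
  L_I = 0.128793
  L_II = 0.25181
  L_III = 0.0100019
  L_IV = 1.23224e-05
Odds = (0.43/0.29) × (0.25181/0.128793) = 1.48276 × 1.95516 ≈ 2.899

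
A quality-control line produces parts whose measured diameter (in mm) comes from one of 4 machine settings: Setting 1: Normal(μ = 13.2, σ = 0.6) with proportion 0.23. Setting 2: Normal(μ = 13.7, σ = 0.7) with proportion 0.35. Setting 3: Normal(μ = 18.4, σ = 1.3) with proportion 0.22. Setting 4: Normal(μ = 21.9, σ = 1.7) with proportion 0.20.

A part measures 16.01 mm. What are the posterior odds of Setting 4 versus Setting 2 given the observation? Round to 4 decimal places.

0.1348

Since P(k|x) ∝ π_k f_k(x), the posterior odds are π_i f_i(x) / (π_j f_j(x)).
Normal densities:
  L_1 = (1/(0.6·√(2π)))·exp(−(16.01−13.2)²/(2·0.6²)) = 0.664904·exp(-10.96681) = 1.14798e-05
  L_2 = (1/(0.7·√(2π)))·exp(−(16.01−13.7)²/(2·0.7²)) = 0.569918·exp(-5.44500) = 0.00246081
  L_3 = (1/(1.3·√(2π)))·exp(−(16.01−18.4)²/(2·1.3²)) = 0.306879·exp(-1.68997) = 0.0566268
  L_4 = (1/(1.7·√(2π)))·exp(−(16.01−21.9)²/(2·1.7²)) = 0.234672·exp(-6.00209) = 0.000580477
0.000116095 / 0.000861284 ≈ 0.1348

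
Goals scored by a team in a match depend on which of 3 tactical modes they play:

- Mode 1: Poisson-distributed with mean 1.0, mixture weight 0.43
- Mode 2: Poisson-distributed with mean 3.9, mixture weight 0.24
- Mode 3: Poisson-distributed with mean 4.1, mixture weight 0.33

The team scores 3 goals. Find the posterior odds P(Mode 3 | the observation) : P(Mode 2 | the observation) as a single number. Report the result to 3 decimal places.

1.308

Only the two components matter; the odds are (w_i f_i(x)) / (w_j f_j(x)).
Component likelihoods at x = 3 goals:
  p_1 = 0.0613132
  p_2 = 0.200122
  p_3 = 0.190368
Odds = (0.33/0.24) × (0.190368/0.200122) = 1.375 × 0.951259 ≈ 1.308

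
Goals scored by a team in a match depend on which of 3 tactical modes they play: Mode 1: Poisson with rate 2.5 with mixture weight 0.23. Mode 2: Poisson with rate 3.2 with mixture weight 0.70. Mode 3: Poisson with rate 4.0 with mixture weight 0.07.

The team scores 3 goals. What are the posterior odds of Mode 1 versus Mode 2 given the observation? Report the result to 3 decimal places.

Only the two components matter; the odds are (π_i f_i(x)) / (π_j f_j(x)).
Component likelihoods at x = 3 goals:
  L_1 = 0.213763
  L_2 = 0.222616
  L_3 = 0.195367
Posterior odds = (π_1·L_1) / (π_2·L_2) = (0.23·0.213763) / (0.70·0.222616) = 0.0491655 / 0.155831 ≈ 0.316

0.316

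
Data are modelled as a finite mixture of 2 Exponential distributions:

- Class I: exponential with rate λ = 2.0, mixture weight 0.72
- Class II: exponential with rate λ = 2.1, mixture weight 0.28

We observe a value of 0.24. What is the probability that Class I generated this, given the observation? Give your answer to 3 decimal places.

0.715

By Bayes' theorem, P(k | x) = π_k f_k(x) / Σ_j π_j f_j(x).
Component likelihoods at x = 0.24:
  f_I = 1.23757
  f_II = 1.26863
Unnormalised posteriors:
  π_I·f_I = 0.72 × 1.23757 = 0.891048
  π_II·f_II = 0.28 × 1.26863 = 0.355216
Sum: 0.891048 + 0.355216 = 1.24626
P(Class I | the observation) ≈ 0.715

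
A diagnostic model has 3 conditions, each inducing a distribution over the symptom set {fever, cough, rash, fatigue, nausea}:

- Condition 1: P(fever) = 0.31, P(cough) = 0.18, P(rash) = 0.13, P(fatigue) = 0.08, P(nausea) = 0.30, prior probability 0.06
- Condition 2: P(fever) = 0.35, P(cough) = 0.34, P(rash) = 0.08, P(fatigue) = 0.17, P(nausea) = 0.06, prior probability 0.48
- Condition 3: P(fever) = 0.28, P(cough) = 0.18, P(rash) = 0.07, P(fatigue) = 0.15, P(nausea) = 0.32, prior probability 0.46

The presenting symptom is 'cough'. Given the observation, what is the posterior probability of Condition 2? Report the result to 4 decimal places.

P(component k | x) = P(Z=k)·f_k(x) / marginal(x), where marginal(x) = Σ_j P(Z=j)·f_j(x).
Component likelihoods at x = 'cough':
  p_1 = 0.18
  p_2 = 0.34
  p_3 = 0.18
Multiply by the mixture weights:
  P(Z=1)·p_1 = 0.06 × 0.18 = 0.0108
  P(Z=2)·p_2 = 0.48 × 0.34 = 0.1632
  P(Z=3)·p_3 = 0.46 × 0.18 = 0.0828
Normaliser: 0.0108 + 0.1632 + 0.0828 = 0.2568
Responsibility of Condition 2: 0.1632 / 0.2568 ≈ 0.6355

0.6355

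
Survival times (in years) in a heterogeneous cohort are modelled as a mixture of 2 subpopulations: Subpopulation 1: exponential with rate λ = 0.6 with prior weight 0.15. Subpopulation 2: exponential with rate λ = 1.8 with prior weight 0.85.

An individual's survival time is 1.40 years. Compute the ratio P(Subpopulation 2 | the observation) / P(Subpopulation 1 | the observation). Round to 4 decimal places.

Only the two components matter; the odds are (P(Z=i) f_i(x)) / (P(Z=j) f_j(x)).
Exponential densities:
  p_1 = 0.6·e^(−0.6·1.40) = 0.6·e^(−0.8400) = 0.259026
  p_2 = 1.8·e^(−1.8·1.40) = 1.8·e^(−2.5200) = 0.144827
Odds = (0.85/0.15) × (0.144827/0.259026) = 5.66667 × 0.559122 ≈ 3.1684

3.1684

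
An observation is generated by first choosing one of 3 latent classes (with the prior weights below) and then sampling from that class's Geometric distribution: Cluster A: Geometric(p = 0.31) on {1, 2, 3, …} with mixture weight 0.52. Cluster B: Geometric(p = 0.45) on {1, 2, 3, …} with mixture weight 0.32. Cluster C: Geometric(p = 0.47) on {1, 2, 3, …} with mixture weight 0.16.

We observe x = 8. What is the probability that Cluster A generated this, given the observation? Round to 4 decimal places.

The responsibility of component k is π_k f_k(x) divided by Σ_j π_j f_j(x).
Geometric probabilities:
  L_A = 0.0230837
  L_B = 0.00685096
  L_C = 0.00552114
Multiply by the mixture weights:
  π_A·L_A = 0.52 × 0.0230837 = 0.0120035
  π_B·L_B = 0.32 × 0.00685096 = 0.00219231
  π_C·L_C = 0.16 × 0.00552114 = 0.000883383
Normaliser: 0.0120035 + 0.00219231 + 0.000883383 = 0.0150792
P(Cluster A | 8) ≈ 0.7960

0.7960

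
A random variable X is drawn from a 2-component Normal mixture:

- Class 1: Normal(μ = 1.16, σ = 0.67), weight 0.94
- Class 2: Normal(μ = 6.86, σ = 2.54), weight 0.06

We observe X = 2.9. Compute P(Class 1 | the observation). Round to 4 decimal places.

0.8729

Posterior ∝ prior × likelihood, so P(k | x) ∝ π_k f_k(x); normalise over all components.
Component likelihoods at x = 2.9:
  L_1 = (1/(0.67·√(2π)))·exp(−(2.9−1.16)²/(2·0.67²)) = 0.595436·exp(-3.37224) = 0.020431
  L_2 = (1/(2.54·√(2π)))·exp(−(2.9−6.86)²/(2·2.54²)) = 0.157064·exp(-1.21533) = 0.0465872
Prior × likelihood for each component:
  π_1·L_1 = 0.94 × 0.020431 = 0.0192051
  π_2·L_2 = 0.06 × 0.0465872 = 0.00279523
Evidence: 0.0192051 + 0.00279523 = 0.0220003
P(Class 1 | the observation) = 0.0192051 / 0.0220003 ≈ 0.8729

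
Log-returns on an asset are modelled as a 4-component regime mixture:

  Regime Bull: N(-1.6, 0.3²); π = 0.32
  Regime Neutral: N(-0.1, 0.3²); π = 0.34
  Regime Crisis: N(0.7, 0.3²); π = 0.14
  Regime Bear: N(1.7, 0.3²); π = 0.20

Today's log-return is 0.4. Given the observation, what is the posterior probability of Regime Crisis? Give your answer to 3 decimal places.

0.500

By Bayes' theorem, P(k | x) = P(Z=k) f_k(x) / Σ_j P(Z=j) f_j(x).
Component likelihoods at x = 0.4:
  p_Bull = 2.9703e-10
  p_Neutral = 0.33159
  p_Crisis = 0.806569
  p_Bear = 0.000111236
Multiply by the mixture weights:
  P(Z=Bull)·p_Bull = 0.32 × 2.9703e-10 = 9.50496e-11
  P(Z=Neutral)·p_Neutral = 0.34 × 0.33159 = 0.112741
  P(Z=Crisis)·p_Crisis = 0.14 × 0.806569 = 0.11292
  P(Z=Bear)·p_Bear = 0.20 × 0.000111236 = 2.22472e-05
Denominator: 9.50496e-11 + 0.112741 + 0.11292 + 2.22472e-05 = 0.225683
So the posterior for Regime Crisis is 0.11292 / 0.225683 ≈ 0.500.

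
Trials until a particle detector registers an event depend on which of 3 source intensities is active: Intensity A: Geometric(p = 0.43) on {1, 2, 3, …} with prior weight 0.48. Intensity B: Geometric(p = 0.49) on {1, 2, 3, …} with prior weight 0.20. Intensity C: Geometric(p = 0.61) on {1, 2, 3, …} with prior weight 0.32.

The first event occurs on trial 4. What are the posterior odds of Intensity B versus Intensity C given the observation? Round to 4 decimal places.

The posterior odds equal the prior odds times the likelihood ratio: (P(Z=i)/P(Z=j))·(f_i(x)/f_j(x)).
Component likelihoods at x = 4:
  L_A = 0.43·(1−0.43)^3 = 0.43·0.185193 = 0.079633
  L_B = 0.49·(1−0.49)^3 = 0.49·0.132651 = 0.064999
  L_C = 0.61·(1−0.61)^3 = 0.61·0.059319 = 0.0361846
Posterior odds = (P(Z=B)·L_B) / (P(Z=C)·L_C) = (0.20·0.064999) / (0.32·0.0361846) = 0.0129998 / 0.0115791 ≈ 1.1227

1.1227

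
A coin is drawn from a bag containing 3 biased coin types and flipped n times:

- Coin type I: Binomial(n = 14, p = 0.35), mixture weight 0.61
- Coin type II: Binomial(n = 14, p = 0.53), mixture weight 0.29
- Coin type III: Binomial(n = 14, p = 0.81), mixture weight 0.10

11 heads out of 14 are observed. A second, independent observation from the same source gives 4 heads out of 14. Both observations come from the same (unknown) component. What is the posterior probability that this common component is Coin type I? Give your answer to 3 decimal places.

P(component k | x) = π_k·f_k(x) / marginal(x), where marginal(x) = Σ_j π_j·f_j(x).
Since both observations come from the same component, the likelihood for component k is f_k(x₁)·f_k(x₂).
  p_I = [0.000965139] × [0.202227] = 0.000195178
  p_II = [0.0350291] × [0.0415447] = 0.00145528
  p_III = [0.245865] × [2.64186e-05] = 6.49542e-06
Unnormalised posteriors:
  π_I·p_I = 0.61 × 0.000195178 = 0.000119058
  π_II·p_II = 0.29 × 0.00145528 = 0.00042203
  π_III·p_III = 0.10 × 6.49542e-06 = 6.49542e-07
Evidence: 0.000119058 + 0.00042203 + 6.49542e-07 = 0.000541738
P(Coin type I | x₁, x₂) = 0.000119058 / 0.000541738 ≈ 0.220

0.220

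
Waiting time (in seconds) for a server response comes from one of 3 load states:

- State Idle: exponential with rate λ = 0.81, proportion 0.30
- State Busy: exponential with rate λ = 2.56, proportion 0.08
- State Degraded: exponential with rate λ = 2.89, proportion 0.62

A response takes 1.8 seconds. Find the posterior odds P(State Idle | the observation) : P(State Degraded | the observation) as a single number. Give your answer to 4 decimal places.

The posterior odds equal the prior odds times the likelihood ratio: (P(Z=i)/P(Z=j))·(f_i(x)/f_j(x)).
Exponential densities:
  p_Idle = 0.188488
  p_Busy = 0.0255277
  p_Degraded = 0.015911
Posterior odds = (P(Z=Idle)·p_Idle) / (P(Z=Degraded)·p_Degraded) = (0.30·0.188488) / (0.62·0.015911) = 0.0565464 / 0.00986483 ≈ 5.7321

5.7321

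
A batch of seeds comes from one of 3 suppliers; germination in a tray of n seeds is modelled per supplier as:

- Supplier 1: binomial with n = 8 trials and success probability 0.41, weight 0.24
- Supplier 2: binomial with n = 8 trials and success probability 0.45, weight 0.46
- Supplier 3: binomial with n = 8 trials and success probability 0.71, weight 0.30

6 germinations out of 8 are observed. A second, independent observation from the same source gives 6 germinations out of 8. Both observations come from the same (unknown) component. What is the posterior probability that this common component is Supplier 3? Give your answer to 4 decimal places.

0.9073

Posterior ∝ prior × likelihood, so P(k | x) ∝ π_k f_k(x); normalise over all components.
Since both observations come from the same component, the likelihood for component k is f_k(x₁)·f_k(x₂).
  f_1 = [C(8,6)·0.41^6·0.59^2 = 28·0.0047501·0.3481 = 0.0462983] × [0.0462983] = 0.00214353
  f_2 = [C(8,6)·0.45^6·0.55^2 = 28·0.00830377·0.3025 = 0.0703329] × [0.0703329] = 0.00494672
  f_3 = [C(8,6)·0.71^6·0.29^2 = 28·0.1281·0.0841 = 0.301651] × [0.301651] = 0.0909931
Weight by the priors:
  π_1·f_1 = 0.24 × 0.00214353 = 0.000514448
  π_2·f_2 = 0.46 × 0.00494672 = 0.00227549
  π_3·f_3 = 0.30 × 0.0909931 = 0.0272979
Sum: 0.000514448 + 0.00227549 + 0.0272979 = 0.0300879
P(Supplier 3 | x₁,x₂) ≈ 0.9073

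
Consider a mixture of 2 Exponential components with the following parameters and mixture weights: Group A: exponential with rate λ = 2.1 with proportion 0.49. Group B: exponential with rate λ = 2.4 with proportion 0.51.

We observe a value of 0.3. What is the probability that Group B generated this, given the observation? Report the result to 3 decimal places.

0.521

Posterior ∝ prior × likelihood, so P(k | x) ∝ π_k f_k(x); normalise over all components.
Component likelihoods at x = 0.3:
  p_A = 2.1·e^(−2.1·0.3) = 2.1·e^(−0.6300) = 1.11844
  p_B = 2.4·e^(−2.4·0.3) = 2.4·e^(−0.7200) = 1.16821
Unnormalised posteriors:
  π_A·p_A = 0.49 × 1.11844 = 0.548037
  π_B·p_B = 0.51 × 1.16821 = 0.595785
Evidence: 0.548037 + 0.595785 = 1.14382
So the posterior for Group B is 0.595785 / 1.14382 ≈ 0.521.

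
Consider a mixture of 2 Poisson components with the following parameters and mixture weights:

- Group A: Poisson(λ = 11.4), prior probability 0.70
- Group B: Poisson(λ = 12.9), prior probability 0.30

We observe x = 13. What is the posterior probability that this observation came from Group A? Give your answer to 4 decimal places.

0.6771

Posterior ∝ prior × likelihood, so P(k | x) ∝ P(Z=k) f_k(x); normalise over all components.
Component likelihoods at x = 13:
  f_A = e^(−11.4)·11.4^13/13! = 0.0987474
  f_B = e^(−12.9)·12.9^13/13! = 0.109897
Prior × likelihood for each component:
  P(Z=A)·f_A = 0.70 × 0.0987474 = 0.0691232
  P(Z=B)·f_B = 0.30 × 0.109897 = 0.0329692
Denominator: 0.0691232 + 0.0329692 = 0.102092
Responsibility of Group A: 0.0691232 / 0.102092 ≈ 0.6771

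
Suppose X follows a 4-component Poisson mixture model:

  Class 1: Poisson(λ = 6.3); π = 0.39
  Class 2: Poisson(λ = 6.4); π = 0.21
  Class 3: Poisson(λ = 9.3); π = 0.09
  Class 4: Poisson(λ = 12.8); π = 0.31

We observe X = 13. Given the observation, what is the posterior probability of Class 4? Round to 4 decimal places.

The responsibility of component k is w_k f_k(x) divided by Σ_j w_j f_j(x).
Poisson probabilities:
  f_1 = 0.00726259
  f_2 = 0.00806445
  f_3 = 0.0571557
  f_4 = 0.109769
Weight by the priors:
  w_1·f_1 = 0.39 × 0.00726259 = 0.00283241
  w_2·f_2 = 0.21 × 0.00806445 = 0.00169353
  w_3·f_3 = 0.09 × 0.0571557 = 0.00514401
  w_4·f_4 = 0.31 × 0.109769 = 0.0340284
Marginal: 0.00283241 + 0.00169353 + 0.00514401 + 0.0340284 = 0.0436984
Responsibility of Class 4: 0.0340284 / 0.0436984 ≈ 0.7787

0.7787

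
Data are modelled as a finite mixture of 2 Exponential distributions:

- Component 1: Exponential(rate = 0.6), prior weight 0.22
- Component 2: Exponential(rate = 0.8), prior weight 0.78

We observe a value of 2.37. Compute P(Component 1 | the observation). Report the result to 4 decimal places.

0.2536

The responsibility of component k is P(Z=k) f_k(x) divided by Σ_j P(Z=j) f_j(x).
Evaluate each component's likelihood at the observed value:
  p_1 = 0.6·e^(−0.6·2.37) = 0.6·e^(−1.4220) = 0.144739
  p_2 = 0.8·e^(−0.8·2.37) = 0.8·e^(−1.8960) = 0.120134
Multiply by the mixture weights:
  P(Z=1)·p_1 = 0.22 × 0.144739 = 0.0318425
  P(Z=2)·p_2 = 0.78 × 0.120134 = 0.0937049
Evidence: 0.0318425 + 0.0937049 = 0.125547
So the posterior for Component 1 is 0.0318425 / 0.125547 ≈ 0.2536.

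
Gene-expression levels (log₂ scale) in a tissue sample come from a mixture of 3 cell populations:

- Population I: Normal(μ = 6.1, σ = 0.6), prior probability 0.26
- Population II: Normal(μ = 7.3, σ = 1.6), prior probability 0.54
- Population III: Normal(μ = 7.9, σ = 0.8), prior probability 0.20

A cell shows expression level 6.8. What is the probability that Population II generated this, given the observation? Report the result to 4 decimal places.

By Bayes' theorem, P(k | x) = π_k f_k(x) / Σ_j π_j f_j(x).
Evaluate each component's likelihood at the observed value:
  L_I = 0.336664
  L_II = 0.237457
  L_III = 0.193765
Weight by the priors:
  π_I·L_I = 0.26 × 0.336664 = 0.0875328
  π_II·L_II = 0.54 × 0.237457 = 0.128227
  π_III·L_III = 0.20 × 0.193765 = 0.0387531
Evidence: 0.0875328 + 0.128227 + 0.0387531 = 0.254512
P(Population II | the observation) = 0.128227 / 0.254512 ≈ 0.5038

0.5038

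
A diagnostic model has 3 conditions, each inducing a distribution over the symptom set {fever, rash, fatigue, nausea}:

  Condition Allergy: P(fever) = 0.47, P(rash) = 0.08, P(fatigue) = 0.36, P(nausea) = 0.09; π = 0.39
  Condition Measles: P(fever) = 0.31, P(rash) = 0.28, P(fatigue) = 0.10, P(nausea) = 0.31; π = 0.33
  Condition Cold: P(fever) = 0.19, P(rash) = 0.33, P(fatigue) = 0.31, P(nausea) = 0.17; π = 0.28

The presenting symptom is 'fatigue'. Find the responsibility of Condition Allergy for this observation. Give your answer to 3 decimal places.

The responsibility of component k is w_k f_k(x) divided by Σ_j w_j f_j(x).
Evaluate each component's likelihood at the observed value:
  L_Allergy = P(fatigue | comp) = 0.36
  L_Measles = P(fatigue | comp) = 0.10
  L_Cold = P(fatigue | comp) = 0.31
Prior × likelihood for each component:
  w_Allergy·L_Allergy = 0.39 × 0.36 = 0.1404
  w_Measles·L_Measles = 0.33 × 0.1 = 0.033
  w_Cold·L_Cold = 0.28 × 0.31 = 0.0868
Denominator: 0.1404 + 0.033 + 0.0868 = 0.2602
Responsibility of Condition Allergy: 0.1404 / 0.2602 ≈ 0.540

0.540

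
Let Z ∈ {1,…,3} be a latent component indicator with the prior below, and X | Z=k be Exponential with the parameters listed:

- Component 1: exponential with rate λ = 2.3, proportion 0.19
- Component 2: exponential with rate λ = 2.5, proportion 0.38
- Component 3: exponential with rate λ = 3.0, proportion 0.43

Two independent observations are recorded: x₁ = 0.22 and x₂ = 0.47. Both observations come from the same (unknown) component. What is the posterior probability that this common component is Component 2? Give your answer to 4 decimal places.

0.3788

The responsibility of component k is w_k f_k(x) divided by Σ_j w_j f_j(x).
Since both observations come from the same component, the likelihood for component k is f_k(x₁)·f_k(x₂).
  p_1 = [2.3·e^(−2.3·0.22) = 2.3·e^(−0.5060) = 1.38668] × [0.780289] = 1.08201
  p_2 = [2.5·e^(−2.5·0.22) = 2.5·e^(−0.5500) = 1.44237] × [0.772047] = 1.11358
  p_3 = [3.0·e^(−3.0·0.22) = 3.0·e^(−0.6600) = 1.55055] × [0.73243] = 1.13567
Unnormalised posteriors:
  w_1·p_1 = 0.19 × 1.08201 = 0.205581
  w_2·p_2 = 0.38 × 1.11358 = 0.423161
  w_3·p_3 = 0.43 × 1.13567 = 0.488339
Normaliser: 0.205581 + 0.423161 + 0.488339 = 1.11708
P(Component 2 | x) = 0.423161 / 1.11708 ≈ 0.3788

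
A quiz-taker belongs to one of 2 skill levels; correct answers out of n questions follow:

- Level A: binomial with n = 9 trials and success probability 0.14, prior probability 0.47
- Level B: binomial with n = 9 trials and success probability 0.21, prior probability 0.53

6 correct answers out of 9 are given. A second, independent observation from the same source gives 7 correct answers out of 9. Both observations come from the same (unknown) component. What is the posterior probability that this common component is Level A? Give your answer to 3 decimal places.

By Bayes' theorem, P(k | x) = P(Z=k) f_k(x) / Σ_j P(Z=j) f_j(x).
Since both observations come from the same component, the likelihood for component k is f_k(x₁)·f_k(x₂).
  f_A = [C(9,6)·0.14^6·0.86^3 = 84·7.52954e-06·0.636056 = 0.000402293] × [2.8067e-05] = 1.12912e-08
  f_B = [C(9,6)·0.21^6·0.79^3 = 84·8.57661e-05·0.493039 = 0.00355203] × [0.000404661] = 1.43737e-06
Unnormalised posteriors:
  P(Z=A)·f_A = 0.47 × 1.12912e-08 = 5.30684e-09
  P(Z=B)·f_B = 0.53 × 1.43737e-06 = 7.61805e-07
Denominator: 5.30684e-09 + 7.61805e-07 = 7.67112e-07
So the posterior for Level A is 5.30684e-09 / 7.67112e-07 ≈ 0.007.

0.007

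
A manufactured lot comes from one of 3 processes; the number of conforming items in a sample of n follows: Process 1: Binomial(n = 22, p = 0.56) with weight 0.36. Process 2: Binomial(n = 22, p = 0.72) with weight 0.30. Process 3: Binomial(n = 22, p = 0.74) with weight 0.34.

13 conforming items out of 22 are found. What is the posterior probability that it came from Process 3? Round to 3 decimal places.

0.184

By Bayes' theorem, P(k | x) = w_k f_k(x) / Σ_j w_j f_j(x).
Evaluate each component's likelihood at the observed value:
  p_1 = 0.163773
  p_2 = 0.0735306
  p_3 = 0.0538885
Multiply by the mixture weights:
  w_1·p_1 = 0.36 × 0.163773 = 0.0589582
  w_2·p_2 = 0.30 × 0.0735306 = 0.0220592
  w_3·p_3 = 0.34 × 0.0538885 = 0.0183221
Evidence: 0.0589582 + 0.0220592 + 0.0183221 = 0.0993394
P(Process 3 | data) ≈ 0.184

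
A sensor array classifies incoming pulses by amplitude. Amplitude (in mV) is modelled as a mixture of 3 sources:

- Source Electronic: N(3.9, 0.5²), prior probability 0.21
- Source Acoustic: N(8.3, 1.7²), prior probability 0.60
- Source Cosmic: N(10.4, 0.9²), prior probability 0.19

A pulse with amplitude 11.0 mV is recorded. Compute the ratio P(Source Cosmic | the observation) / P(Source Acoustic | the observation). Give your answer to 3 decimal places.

Only the two components matter; the odds are (π_i f_i(x)) / (π_j f_j(x)).
Normal densities:
  p_Electronic = (1/(0.5·√(2π)))·exp(−(11.0−3.9)²/(2·0.5²)) = 0.797885·exp(-100.82000) = 1.30729e-44
  p_Acoustic = (1/(1.7·√(2π)))·exp(−(11.0−8.3)²/(2·1.7²)) = 0.234672·exp(-1.26125) = 0.0664828
  p_Cosmic = (1/(0.9·√(2π)))·exp(−(11.0−10.4)²/(2·0.9²)) = 0.443269·exp(-0.22222) = 0.354942
0.067439 / 0.0398897 ≈ 1.691

1.691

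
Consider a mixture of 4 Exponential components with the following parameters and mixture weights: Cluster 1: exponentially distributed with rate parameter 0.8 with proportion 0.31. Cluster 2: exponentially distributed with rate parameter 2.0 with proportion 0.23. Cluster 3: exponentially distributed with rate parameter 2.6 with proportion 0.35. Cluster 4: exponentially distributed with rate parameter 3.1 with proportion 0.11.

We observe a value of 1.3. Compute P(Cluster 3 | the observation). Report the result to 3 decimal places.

0.195

By Bayes' theorem, P(k | x) = π_k f_k(x) / Σ_j π_j f_j(x).
Component likelihoods at x = 1.3:
  L_1 = 0.282764
  L_2 = 0.148547
  L_3 = 0.0885234
  L_4 = 0.0551004
Weight by the priors:
  π_1·L_1 = 0.31 × 0.282764 = 0.0876568
  π_2·L_2 = 0.23 × 0.148547 = 0.0341658
  π_3·L_3 = 0.35 × 0.0885234 = 0.0309832
  π_4·L_4 = 0.11 × 0.0551004 = 0.00606105
Normaliser: 0.0876568 + 0.0341658 + 0.0309832 + 0.00606105 = 0.158867
P(Cluster 3 | x) ≈ 0.195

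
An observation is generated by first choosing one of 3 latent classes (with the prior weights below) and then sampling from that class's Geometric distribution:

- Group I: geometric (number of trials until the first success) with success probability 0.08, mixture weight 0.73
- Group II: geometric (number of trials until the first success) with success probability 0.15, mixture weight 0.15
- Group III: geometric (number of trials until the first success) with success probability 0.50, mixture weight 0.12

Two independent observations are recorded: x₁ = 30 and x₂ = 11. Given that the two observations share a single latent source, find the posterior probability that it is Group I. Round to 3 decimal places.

0.968

P(component k | x) = π_k·f_k(x) / marginal(x), where marginal(x) = Σ_j π_j·f_j(x).
Since both observations come from the same component, the likelihood for component k is f_k(x₁)·f_k(x₂).
  L_I = [0.08·(1−0.08)^29 = 0.08·0.0890937 = 0.0071275] × [0.0347511] = 0.000247688
  L_II = [0.15·(1−0.15)^29 = 0.15·0.00897736 = 0.0013466] × [0.0295312] = 3.97668e-05
  L_III = [0.50·(1−0.50)^29 = 0.50·1.86265e-09 = 9.31323e-10] × [0.000488281] = 4.54747e-13
Prior × likelihood for each component:
  π_I·L_I = 0.73 × 0.000247688 = 0.000180812
  π_II·L_II = 0.15 × 3.97668e-05 = 5.96502e-06
  π_III·L_III = 0.12 × 4.54747e-13 = 5.45697e-14
Sum: 0.000180812 + 5.96502e-06 + 5.45697e-14 = 0.000186777
Responsibility of Group I: 0.000180812 / 0.000186777 ≈ 0.968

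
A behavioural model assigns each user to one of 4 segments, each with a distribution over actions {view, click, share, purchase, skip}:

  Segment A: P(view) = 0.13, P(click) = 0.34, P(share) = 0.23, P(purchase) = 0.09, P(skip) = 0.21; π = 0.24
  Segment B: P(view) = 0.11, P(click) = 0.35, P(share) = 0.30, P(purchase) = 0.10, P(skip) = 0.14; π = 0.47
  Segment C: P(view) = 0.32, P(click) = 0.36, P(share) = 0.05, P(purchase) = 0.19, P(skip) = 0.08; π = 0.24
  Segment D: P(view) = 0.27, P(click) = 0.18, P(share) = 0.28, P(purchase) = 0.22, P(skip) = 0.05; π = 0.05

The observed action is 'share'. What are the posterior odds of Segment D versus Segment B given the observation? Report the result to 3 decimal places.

The posterior odds equal the prior odds times the likelihood ratio: (π_i/π_j)·(f_i(x)/f_j(x)).
Evaluate each component's likelihood at the observed value:
  f_A = P(share | comp) = 0.23
  f_B = P(share | comp) = 0.30
  f_C = P(share | comp) = 0.05
  f_D = P(share | comp) = 0.28
Posterior odds = (π_D·f_D) / (π_B·f_B) = (0.05·0.28) / (0.47·0.3) = 0.014 / 0.141 ≈ 0.099

0.099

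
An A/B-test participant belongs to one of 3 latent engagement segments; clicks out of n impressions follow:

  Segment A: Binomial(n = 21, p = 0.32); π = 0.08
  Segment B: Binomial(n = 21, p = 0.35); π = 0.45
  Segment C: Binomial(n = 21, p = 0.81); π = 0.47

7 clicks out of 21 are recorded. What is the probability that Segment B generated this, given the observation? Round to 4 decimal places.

The responsibility of component k is π_k f_k(x) divided by Σ_j π_j f_j(x).
Component likelihoods at x = 7 clicks out of 21:
  p_A = C(21,7)·0.32^7·0.68^14 = 116280·0.000343597·0.00451986 = 0.180584
  p_B = C(21,7)·0.35^7·0.65^14 = 116280·0.000643393·0.00240318 = 0.179791
  p_C = C(21,7)·0.81^7·0.19^14 = 116280·0.228768·7.99007e-11 = 2.12545e-06
Prior × likelihood for each component:
  π_A·p_A = 0.08 × 0.180584 = 0.0144467
  π_B·p_B = 0.45 × 0.179791 = 0.080906
  π_C·p_C = 0.47 × 2.12545e-06 = 9.98961e-07
Sum: 0.0144467 + 0.080906 + 9.98961e-07 = 0.0953538
P(Segment B | x) = 0.080906 / 0.0953538 ≈ 0.8485

0.8485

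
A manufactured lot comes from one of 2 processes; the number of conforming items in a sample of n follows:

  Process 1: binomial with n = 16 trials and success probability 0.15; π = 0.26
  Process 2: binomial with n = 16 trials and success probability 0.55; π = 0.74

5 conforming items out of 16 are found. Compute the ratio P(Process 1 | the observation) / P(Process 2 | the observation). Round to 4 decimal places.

The posterior odds equal the prior odds times the likelihood ratio: (w_i/w_j)·(f_i(x)/f_j(x)).
Component likelihoods at x = 5 conforming items out of 16:
  f_1 = 0.0555069
  f_2 = 0.0336848
Posterior odds = (w_1·f_1) / (w_2·f_2) = (0.26·0.0555069) / (0.74·0.0336848) = 0.0144318 / 0.0249267 ≈ 0.5790

0.5790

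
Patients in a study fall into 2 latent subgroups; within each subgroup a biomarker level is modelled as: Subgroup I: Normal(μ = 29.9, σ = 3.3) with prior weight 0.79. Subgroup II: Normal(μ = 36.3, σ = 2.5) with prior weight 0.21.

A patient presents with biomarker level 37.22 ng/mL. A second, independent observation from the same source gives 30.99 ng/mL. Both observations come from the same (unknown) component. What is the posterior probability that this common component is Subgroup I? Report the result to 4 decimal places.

0.6407

By Bayes' theorem, P(k | x) = w_k f_k(x) / Σ_j w_j f_j(x).
Since both observations come from the same component, the likelihood for component k is f_k(x₁)·f_k(x₂).
  p_I = [0.0103267] × [0.114474] = 0.00118213
  p_II = [0.149129] × [0.0167239] = 0.00249402
Multiply by the mixture weights:
  w_I·p_I = 0.79 × 0.00118213 = 0.000933883
  w_II·p_II = 0.21 × 0.00249402 = 0.000523745
Evidence: 0.000933883 + 0.000523745 = 0.00145763
P(Subgroup I | x) = 0.000933883 / 0.00145763 ≈ 0.6407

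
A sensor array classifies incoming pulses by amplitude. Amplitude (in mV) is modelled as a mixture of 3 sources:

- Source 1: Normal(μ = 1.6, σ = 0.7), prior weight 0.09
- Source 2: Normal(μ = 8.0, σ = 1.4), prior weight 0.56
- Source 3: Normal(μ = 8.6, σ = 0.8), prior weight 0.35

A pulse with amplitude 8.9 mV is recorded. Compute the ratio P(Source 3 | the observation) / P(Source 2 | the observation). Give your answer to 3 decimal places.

Posterior odds = (π_i f_i(x)) / (π_j f_j(x)); the normalising sum cancels.
Normal densities:
  L_1 = (1/(0.7·√(2π)))·exp(−(8.9−1.6)²/(2·0.7²)) = 0.569918·exp(-54.37755) = 1.3802e-24
  L_2 = (1/(1.4·√(2π)))·exp(−(8.9−8.0)²/(2·1.4²)) = 0.284959·exp(-0.20663) = 0.231762
  L_3 = (1/(0.8·√(2π)))·exp(−(8.9−8.6)²/(2·0.8²)) = 0.498678·exp(-0.07031) = 0.464819
0.162687 / 0.129787 ≈ 1.253

1.253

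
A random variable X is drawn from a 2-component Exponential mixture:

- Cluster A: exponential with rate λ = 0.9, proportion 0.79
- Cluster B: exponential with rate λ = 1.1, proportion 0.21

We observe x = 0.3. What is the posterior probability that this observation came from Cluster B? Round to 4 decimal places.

0.2343

Posterior ∝ prior × likelihood, so P(k | x) ∝ w_k f_k(x); normalise over all components.
Exponential densities:
  f_A = 0.687042
  f_B = 0.790816
Prior × likelihood for each component:
  w_A·f_A = 0.79 × 0.687042 = 0.542763
  w_B·f_B = 0.21 × 0.790816 = 0.166071
Marginal: 0.542763 + 0.166071 = 0.708834
P(Cluster B | the observation) ≈ 0.2343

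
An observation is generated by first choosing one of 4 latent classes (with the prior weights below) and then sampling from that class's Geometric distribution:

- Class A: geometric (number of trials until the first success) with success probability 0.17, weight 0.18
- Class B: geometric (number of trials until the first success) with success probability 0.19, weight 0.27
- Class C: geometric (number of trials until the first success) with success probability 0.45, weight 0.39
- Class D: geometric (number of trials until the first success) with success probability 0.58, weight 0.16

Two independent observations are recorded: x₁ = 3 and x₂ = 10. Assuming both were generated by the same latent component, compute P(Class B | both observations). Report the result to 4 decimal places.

0.5505

The responsibility of component k is π_k f_k(x) divided by Σ_j π_j f_j(x).
Since both observations come from the same component, the likelihood for component k is f_k(x₁)·f_k(x₂).
  L_A = [0.17·(1−0.17)^2 = 0.17·0.6889 = 0.117113] × [0.0317798] = 0.00372183
  L_B = [0.19·(1−0.19)^2 = 0.19·0.6561 = 0.124659] × [0.028518] = 0.00355502
  L_C = [0.45·(1−0.45)^2 = 0.45·0.3025 = 0.136125] × [0.00207241] = 0.000282107
  L_D = [0.58·(1−0.58)^2 = 0.58·0.1764 = 0.102312] × [0.000235869] = 2.41323e-05
Prior × likelihood for each component:
  π_A·L_A = 0.18 × 0.00372183 = 0.00066993
  π_B·L_B = 0.27 × 0.00355502 = 0.000959856
  π_C·L_C = 0.39 × 0.000282107 = 0.000110022
  π_D·L_D = 0.16 × 2.41323e-05 = 3.86116e-06
Sum: 0.00066993 + 0.000959856 + 0.000110022 + 3.86116e-06 = 0.00174367
So the posterior for Class B is 0.000959856 / 0.00174367 ≈ 0.5505.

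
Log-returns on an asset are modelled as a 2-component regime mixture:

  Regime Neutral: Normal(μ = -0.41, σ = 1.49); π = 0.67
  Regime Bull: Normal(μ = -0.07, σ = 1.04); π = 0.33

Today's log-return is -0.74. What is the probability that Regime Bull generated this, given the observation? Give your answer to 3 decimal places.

0.370

Apply Bayes' rule: the posterior for each component is proportional to its prior times its likelihood at x.
Normal densities:
  L_Neutral = (1/(1.49·√(2π)))·exp(−(-0.74−-0.41)²/(2·1.49²)) = 0.267746·exp(-0.02453) = 0.26126
  L_Bull = (1/(1.04·√(2π)))·exp(−(-0.74−-0.07)²/(2·1.04²)) = 0.383598·exp(-0.20752) = 0.311712
Prior × likelihood for each component:
  P(Z=Neutral)·L_Neutral = 0.67 × 0.26126 = 0.175044
  P(Z=Bull)·L_Bull = 0.33 × 0.311712 = 0.102865
Sum: 0.175044 + 0.102865 = 0.277909
P(Regime Bull | the observation) ≈ 0.370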